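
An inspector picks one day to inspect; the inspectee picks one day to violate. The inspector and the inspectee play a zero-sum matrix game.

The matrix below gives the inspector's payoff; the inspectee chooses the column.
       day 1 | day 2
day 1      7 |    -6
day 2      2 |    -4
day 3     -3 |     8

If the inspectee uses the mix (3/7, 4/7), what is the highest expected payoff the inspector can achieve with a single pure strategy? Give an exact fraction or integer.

day 1: (7)·(3/7) + (-6)·(4/7) = -3/7.
day 2: (2)·(3/7) + (-4)·(4/7) = -10/7.
day 3: (-3)·(3/7) + (8)·(4/7) = 23/7.
The best pure response is day 3 with expected payoff 23/7.

23/7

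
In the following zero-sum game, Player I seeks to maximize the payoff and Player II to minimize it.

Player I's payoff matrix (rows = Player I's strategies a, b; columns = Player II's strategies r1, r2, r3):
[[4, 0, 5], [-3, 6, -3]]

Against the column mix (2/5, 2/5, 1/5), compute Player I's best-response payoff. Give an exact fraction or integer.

a: (4)·(2/5) + (0)·(2/5) + (5)·(1/5) = 13/5.
b: (-3)·(2/5) + (6)·(2/5) + (-3)·(1/5) = 3/5.
The best pure response is a with expected payoff 13/5.

13/5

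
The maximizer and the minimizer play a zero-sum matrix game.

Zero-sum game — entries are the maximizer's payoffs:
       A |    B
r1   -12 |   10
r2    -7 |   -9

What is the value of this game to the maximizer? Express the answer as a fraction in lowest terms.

-89/12

Row minima are -12 and -9, so the maximizer's maximin is -9; column maxima are -7 and 10, so the minimizer's minimax is -7. These differ, so the equilibrium is in mixed strategies.
Let the maximizer play r1 with probability p. The minimizer is indifferent when −12p − 7(1−p) = 10p − 9(1−p), giving p = 1/12.
Let the minimizer play A with probability q. The maximizer is indifferent when −12q + 10(1−q) = −7q − 9(1−q), giving q = 19/24.
The value is -12·(19/24) + (10)·(5/24) = -89/12.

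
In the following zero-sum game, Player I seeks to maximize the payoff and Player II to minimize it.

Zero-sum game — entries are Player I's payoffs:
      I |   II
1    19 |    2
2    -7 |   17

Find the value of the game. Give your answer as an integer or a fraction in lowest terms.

337/41

Row minima are 2 and -7, so Player I's maximin is 2; column maxima are 19 and 17, so Player II's minimax is 17. These differ, so the equilibrium is in mixed strategies.
Let Player I play 1 with probability p. Player II is indifferent when 19p − 7(1−p) = 2p + 17(1−p), giving p = 24/41.
Let Player II play I with probability q. Player I is indifferent when 19q + 2(1−q) = −7q + 17(1−q), giving q = 15/41.
The value is 19·(15/41) + (2)·(26/41) = 337/41.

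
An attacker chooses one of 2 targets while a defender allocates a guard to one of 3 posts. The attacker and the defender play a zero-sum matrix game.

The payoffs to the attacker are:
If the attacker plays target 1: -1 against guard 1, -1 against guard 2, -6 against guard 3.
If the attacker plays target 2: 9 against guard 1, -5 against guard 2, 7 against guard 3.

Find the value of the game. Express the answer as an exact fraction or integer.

Column guard 1 is strictly dominated by guard 3 for the defender (it gives the attacker more in every row).
The remaining 2×2 game on (target 1, target 2) × (guard 2, guard 3) has no saddle point. Let the attacker play target 1 with probability p; indifference gives −p − 5(1−p) = −6p + 7(1−p), so p = 12/17.
Similarly the defender's optimal q on guard 2 is 13/17, and the value is -1·(13/17) + (-6)·(4/17) = -37/17.

-37/17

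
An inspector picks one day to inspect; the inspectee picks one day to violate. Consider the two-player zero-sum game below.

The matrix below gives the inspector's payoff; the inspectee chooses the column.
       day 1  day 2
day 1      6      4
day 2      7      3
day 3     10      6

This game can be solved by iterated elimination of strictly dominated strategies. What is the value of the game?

Row day 2 is strictly dominated by row day 3 (10>7, 6>3); eliminate day 2.
Column day 1 is strictly dominated by day 2 for the inspectee (4<6, 6<10); eliminate day 1.
Row day 1 is strictly dominated by row day 3 (6>4); eliminate day 1.
Only (day 3, day 2) remains, with payoff 6.

6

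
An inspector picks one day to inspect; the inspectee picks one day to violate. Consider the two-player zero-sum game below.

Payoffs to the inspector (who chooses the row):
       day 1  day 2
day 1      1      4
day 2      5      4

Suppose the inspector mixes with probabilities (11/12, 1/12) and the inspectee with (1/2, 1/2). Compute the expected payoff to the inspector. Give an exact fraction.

8/3

Against (1/2, 1/2), each row's expected payoff is day 1: 5/2; day 2: 9/2.
Taking the (11/12, 1/12)-weighted average: (11/12)·(5/2) + (1/12)·(9/2) = 8/3.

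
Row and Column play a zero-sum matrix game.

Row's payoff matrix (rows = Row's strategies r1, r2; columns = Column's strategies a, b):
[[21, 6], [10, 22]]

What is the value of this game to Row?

Row minima are 6 and 10, so Row's maximin is 10; column maxima are 21 and 22, so Column's minimax is 21. These differ, so the equilibrium is in mixed strategies.
Let Row play r1 with probability p. Column is indifferent when 21p + 10(1−p) = 6p + 22(1−p), giving p = 4/9.
Let Column play a with probability q. Row is indifferent when 21q + 6(1−q) = 10q + 22(1−q), giving q = 16/27.
The value is 21·(16/27) + (6)·(11/27) = 134/9.

134/9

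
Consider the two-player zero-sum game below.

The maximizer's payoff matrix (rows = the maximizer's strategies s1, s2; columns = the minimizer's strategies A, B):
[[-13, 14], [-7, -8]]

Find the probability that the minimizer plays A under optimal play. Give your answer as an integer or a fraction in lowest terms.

Row minima are -13 and -8, so the maximizer's maximin is -8; column maxima are -7 and 14, so the minimizer's minimax is -7. These differ, so the equilibrium is in mixed strategies.
Let the minimizer play A with probability q. The maximizer is indifferent when −13q + 14(1−q) = −7q − 8(1−q), giving q = 11/14.

11/14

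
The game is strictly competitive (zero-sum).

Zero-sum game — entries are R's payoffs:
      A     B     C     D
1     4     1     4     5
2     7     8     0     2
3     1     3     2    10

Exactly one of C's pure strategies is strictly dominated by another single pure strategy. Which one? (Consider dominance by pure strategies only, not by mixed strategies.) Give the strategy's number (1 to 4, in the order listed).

4

C prefers columns that give R less. Compare D with C: 4 < 5, 0 < 2, 2 < 10.
So C strictly dominates D for C; D is strictly dominated.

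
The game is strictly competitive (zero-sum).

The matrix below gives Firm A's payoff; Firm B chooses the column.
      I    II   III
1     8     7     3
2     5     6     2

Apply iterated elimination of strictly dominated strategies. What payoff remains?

3

Column II is strictly dominated by III for Firm B (3<7, 2<6); eliminate II.
Column I is strictly dominated by III for Firm B (3<8, 2<5); eliminate I.
Row 2 is strictly dominated by row 1 (3>2); eliminate 2.
Only (1, III) remains, with payoff 3.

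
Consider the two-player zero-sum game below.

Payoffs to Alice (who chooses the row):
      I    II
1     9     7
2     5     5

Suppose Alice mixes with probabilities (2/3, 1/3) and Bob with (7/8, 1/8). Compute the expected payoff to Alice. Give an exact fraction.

15/2

Against (7/8, 1/8), each row's expected payoff is 1: 35/4; 2: 5.
Taking the (2/3, 1/3)-weighted average: (2/3)·(35/4) + (1/3)·(5) = 15/2.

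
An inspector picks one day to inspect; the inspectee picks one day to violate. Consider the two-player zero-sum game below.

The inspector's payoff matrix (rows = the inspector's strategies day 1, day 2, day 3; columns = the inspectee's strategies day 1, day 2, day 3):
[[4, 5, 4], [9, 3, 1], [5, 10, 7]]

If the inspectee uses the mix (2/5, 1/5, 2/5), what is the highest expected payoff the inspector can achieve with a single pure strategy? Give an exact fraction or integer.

34/5

day 1: (4)·(2/5) + (5)·(1/5) + (4)·(2/5) = 21/5.
day 2: (9)·(2/5) + (3)·(1/5) + (1)·(2/5) = 23/5.
day 3: (5)·(2/5) + (10)·(1/5) + (7)·(2/5) = 34/5.
The best pure response is day 3 with expected payoff 34/5.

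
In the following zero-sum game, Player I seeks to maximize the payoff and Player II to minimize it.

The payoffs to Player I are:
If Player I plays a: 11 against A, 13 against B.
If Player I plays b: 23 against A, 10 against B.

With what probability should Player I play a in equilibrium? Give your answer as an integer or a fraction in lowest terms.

Row minima are 11 and 10, so Player I's maximin is 11; column maxima are 23 and 13, so Player II's minimax is 13. These differ, so the equilibrium is in mixed strategies.
Let Player I play a with probability p. Player II is indifferent when 11p + 23(1−p) = 13p + 10(1−p), giving p = 13/15.

13/15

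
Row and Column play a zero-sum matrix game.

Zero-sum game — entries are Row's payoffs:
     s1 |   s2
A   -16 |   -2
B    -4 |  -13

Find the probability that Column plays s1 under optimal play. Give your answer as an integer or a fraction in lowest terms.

Row minima are -16 and -13, so Row's maximin is -13; column maxima are -4 and -2, so Column's minimax is -4. These differ, so the equilibrium is in mixed strategies.
Let Column play s1 with probability q. Row is indifferent when −16q − 2(1−q) = −4q − 13(1−q), giving q = 11/23.

11/23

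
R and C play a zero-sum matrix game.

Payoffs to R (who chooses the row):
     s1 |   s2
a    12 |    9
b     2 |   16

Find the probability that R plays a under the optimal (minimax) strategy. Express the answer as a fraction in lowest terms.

Row minima are 9 and 2, so R's maximin is 9; column maxima are 12 and 16, so C's minimax is 12. These differ, so the equilibrium is in mixed strategies.
Let R play a with probability p. C is indifferent when 12p + 2(1−p) = 9p + 16(1−p), giving p = 14/17.

14/17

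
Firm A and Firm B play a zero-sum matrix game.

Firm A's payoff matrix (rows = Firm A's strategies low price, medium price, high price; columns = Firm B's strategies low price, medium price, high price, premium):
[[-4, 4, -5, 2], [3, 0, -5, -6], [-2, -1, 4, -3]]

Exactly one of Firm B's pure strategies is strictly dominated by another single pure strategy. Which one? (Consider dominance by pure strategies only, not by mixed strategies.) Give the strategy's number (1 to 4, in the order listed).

Firm B prefers columns that give Firm A less. Compare medium price with premium: 2 < 4, -6 < 0, -3 < -1.
So premium strictly dominates medium price for Firm B; medium price is strictly dominated.

2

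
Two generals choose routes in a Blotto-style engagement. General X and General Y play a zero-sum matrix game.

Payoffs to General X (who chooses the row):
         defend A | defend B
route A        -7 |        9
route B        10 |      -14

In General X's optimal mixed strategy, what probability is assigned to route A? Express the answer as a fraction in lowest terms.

3/5

Row minima are -7 and -14, so General X's maximin is -7; column maxima are 10 and 9, so General Y's minimax is 9. These differ, so the equilibrium is in mixed strategies.
Let General X play route A with probability p. General Y is indifferent when −7p + 10(1−p) = 9p − 14(1−p), giving p = 3/5.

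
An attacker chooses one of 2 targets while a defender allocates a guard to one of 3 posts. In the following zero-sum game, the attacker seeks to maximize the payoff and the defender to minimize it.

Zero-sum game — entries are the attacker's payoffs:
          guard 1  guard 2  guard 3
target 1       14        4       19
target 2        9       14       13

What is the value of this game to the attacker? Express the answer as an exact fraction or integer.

32/3

Column guard 3 is strictly dominated by guard 1 for the defender (it gives the attacker more in every row).
The remaining 2×2 game on (target 1, target 2) × (guard 1, guard 2) has no saddle point. Let the attacker play target 1 with probability p; indifference gives 14p + 9(1−p) = 4p + 14(1−p), so p = 1/3.
Similarly the defender's optimal q on guard 1 is 2/3, and the value is 14·(2/3) + (4)·(1/3) = 32/3.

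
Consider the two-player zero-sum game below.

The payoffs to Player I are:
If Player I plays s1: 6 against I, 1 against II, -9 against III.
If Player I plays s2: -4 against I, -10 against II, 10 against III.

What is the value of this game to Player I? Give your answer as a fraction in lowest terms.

-8/3

Column I is strictly dominated by II for Player II (it gives Player I more in every row).
The remaining 2×2 game on (s1, s2) × (II, III) has no saddle point. Let Player I play s1 with probability p; indifference gives p − 10(1−p) = −9p + 10(1−p), so p = 2/3.
Similarly Player II's optimal q on II is 19/30, and the value is 1·(19/30) + (-9)·(11/30) = -8/3.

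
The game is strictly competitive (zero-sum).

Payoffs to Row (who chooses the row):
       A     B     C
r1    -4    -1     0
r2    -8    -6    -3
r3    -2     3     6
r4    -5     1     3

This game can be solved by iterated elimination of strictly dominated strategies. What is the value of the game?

-2

Column B is strictly dominated by A for Column (-4<-1, -8<-6, -2<3, -5<1); eliminate B.
Column C is strictly dominated by A for Column (-4<0, -8<-3, -2<6, -5<3); eliminate C.
Row r1 is strictly dominated by row r3 (-2>-4); eliminate r1.
Row r4 is strictly dominated by row r3 (-2>-5); eliminate r4.
Row r2 is strictly dominated by row r3 (-2>-8); eliminate r2.
Only (r3, A) remains, with payoff -2.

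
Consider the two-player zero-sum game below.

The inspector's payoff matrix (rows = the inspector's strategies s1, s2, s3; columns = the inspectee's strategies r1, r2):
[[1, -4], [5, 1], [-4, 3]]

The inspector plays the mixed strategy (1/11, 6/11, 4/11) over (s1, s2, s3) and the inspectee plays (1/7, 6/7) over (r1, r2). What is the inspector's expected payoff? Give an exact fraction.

9/7

Against (1/7, 6/7), each row's expected payoff is s1: -23/7; s2: 11/7; s3: 2.
Taking the (1/11, 6/11, 4/11)-weighted average: (1/11)·(-23/7) + (6/11)·(11/7) + (4/11)·(2) = 9/7.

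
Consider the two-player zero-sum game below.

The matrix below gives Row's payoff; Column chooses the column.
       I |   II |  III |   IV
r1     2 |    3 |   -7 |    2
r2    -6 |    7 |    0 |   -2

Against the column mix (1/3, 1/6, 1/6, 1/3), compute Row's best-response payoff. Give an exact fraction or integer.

r1: (2)·(1/3) + (3)·(1/6) + (-7)·(1/6) + (2)·(1/3) = 2/3.
r2: (-6)·(1/3) + (7)·(1/6) + (0)·(1/6) + (-2)·(1/3) = -3/2.
The best pure response is r1 with expected payoff 2/3.

2/3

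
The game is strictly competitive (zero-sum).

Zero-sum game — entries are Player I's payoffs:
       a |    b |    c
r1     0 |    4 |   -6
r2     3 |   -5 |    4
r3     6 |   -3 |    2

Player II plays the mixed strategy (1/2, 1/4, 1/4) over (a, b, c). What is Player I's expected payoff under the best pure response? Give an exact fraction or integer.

11/4

r1: (0)·(1/2) + (4)·(1/4) + (-6)·(1/4) = -1/2.
r2: (3)·(1/2) + (-5)·(1/4) + (4)·(1/4) = 5/4.
r3: (6)·(1/2) + (-3)·(1/4) + (2)·(1/4) = 11/4.
The best pure response is r3 with expected payoff 11/4.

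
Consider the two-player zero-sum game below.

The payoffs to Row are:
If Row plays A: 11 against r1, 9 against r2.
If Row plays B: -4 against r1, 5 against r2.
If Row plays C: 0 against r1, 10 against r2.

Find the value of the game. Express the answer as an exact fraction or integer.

Row B is strictly dominated by row C, so Row never plays it.
The remaining 2×2 game on (A, C) × (r1, r2) has no saddle point. Let Row play A with probability p; indifference gives 11p = 9p + 10(1−p), so p = 5/6.
Similarly Column's optimal q on r1 is 1/12, and the value is 11·(1/12) + (9)·(11/12) = 55/6.

55/6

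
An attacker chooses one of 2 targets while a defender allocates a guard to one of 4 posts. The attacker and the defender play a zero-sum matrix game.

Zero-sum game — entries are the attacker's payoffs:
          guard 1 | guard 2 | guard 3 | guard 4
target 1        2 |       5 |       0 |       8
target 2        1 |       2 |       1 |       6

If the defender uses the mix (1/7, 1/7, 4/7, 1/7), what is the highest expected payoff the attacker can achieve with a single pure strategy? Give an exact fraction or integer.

15/7

target 1: (2)·(1/7) + (5)·(1/7) + (0)·(4/7) + (8)·(1/7) = 15/7.
target 2: (1)·(1/7) + (2)·(1/7) + (1)·(4/7) + (6)·(1/7) = 13/7.
The best pure response is target 1 with expected payoff 15/7.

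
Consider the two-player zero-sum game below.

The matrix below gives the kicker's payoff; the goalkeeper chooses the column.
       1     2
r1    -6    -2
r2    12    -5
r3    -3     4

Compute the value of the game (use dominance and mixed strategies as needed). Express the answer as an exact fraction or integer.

11/8

Row r1 is strictly dominated by row r3, so the kicker never plays it.
The remaining 2×2 game on (r2, r3) × (1, 2) has no saddle point. Let the kicker play r2 with probability p; indifference gives 12p − 3(1−p) = −5p + 4(1−p), so p = 7/24.
Similarly the goalkeeper's optimal q on 1 is 3/8, and the value is 12·(3/8) + (-5)·(5/8) = 11/8.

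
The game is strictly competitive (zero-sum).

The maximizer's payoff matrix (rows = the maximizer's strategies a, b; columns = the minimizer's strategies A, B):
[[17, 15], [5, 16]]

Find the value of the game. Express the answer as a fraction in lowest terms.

Row minima are 15 and 5, so the maximizer's maximin is 15; column maxima are 17 and 16, so the minimizer's minimax is 16. These differ, so the equilibrium is in mixed strategies.
Let the maximizer play a with probability p. The minimizer is indifferent when 17p + 5(1−p) = 15p + 16(1−p), giving p = 11/13.
Let the minimizer play A with probability q. The maximizer is indifferent when 17q + 15(1−q) = 5q + 16(1−q), giving q = 1/13.
The value is 17·(1/13) + (15)·(12/13) = 197/13.

197/13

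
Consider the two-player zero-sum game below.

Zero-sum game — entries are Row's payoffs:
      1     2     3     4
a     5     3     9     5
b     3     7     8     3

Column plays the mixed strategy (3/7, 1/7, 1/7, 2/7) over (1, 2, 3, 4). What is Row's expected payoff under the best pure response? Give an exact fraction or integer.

37/7

a: (5)·(3/7) + (3)·(1/7) + (9)·(1/7) + (5)·(2/7) = 37/7.
b: (3)·(3/7) + (7)·(1/7) + (8)·(1/7) + (3)·(2/7) = 30/7.
The best pure response is a with expected payoff 37/7.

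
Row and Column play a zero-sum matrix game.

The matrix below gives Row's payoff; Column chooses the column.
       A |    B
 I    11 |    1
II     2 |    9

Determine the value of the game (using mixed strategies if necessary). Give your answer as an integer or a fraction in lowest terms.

Row minima are 1 and 2, so Row's maximin is 2; column maxima are 11 and 9, so Column's minimax is 9. These differ, so the equilibrium is in mixed strategies.
Let Row play I with probability p. Column is indifferent when 11p + 2(1−p) = p + 9(1−p), giving p = 7/17.
Let Column play A with probability q. Row is indifferent when 11q + (1−q) = 2q + 9(1−q), giving q = 8/17.
The value is 11·(8/17) + (1)·(9/17) = 97/17.

97/17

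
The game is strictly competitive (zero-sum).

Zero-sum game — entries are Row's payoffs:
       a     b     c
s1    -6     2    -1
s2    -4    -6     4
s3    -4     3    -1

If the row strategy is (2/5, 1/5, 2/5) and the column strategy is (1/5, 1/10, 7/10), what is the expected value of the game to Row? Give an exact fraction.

Against (1/5, 1/10, 7/10), each row's expected payoff is s1: -17/10; s2: 7/5; s3: -6/5.
Taking the (2/5, 1/5, 2/5)-weighted average: (2/5)·(-17/10) + (1/5)·(7/5) + (2/5)·(-6/5) = -22/25.

-22/25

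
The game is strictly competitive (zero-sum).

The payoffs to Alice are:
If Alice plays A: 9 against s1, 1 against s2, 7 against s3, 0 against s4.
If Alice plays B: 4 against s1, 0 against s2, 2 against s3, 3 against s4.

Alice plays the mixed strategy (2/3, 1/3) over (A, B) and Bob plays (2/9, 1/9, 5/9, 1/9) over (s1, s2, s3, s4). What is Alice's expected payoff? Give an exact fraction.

Against (2/9, 1/9, 5/9, 1/9), each row's expected payoff is A: 6; B: 7/3.
Taking the (2/3, 1/3)-weighted average: (2/3)·(6) + (1/3)·(7/3) = 43/9.

43/9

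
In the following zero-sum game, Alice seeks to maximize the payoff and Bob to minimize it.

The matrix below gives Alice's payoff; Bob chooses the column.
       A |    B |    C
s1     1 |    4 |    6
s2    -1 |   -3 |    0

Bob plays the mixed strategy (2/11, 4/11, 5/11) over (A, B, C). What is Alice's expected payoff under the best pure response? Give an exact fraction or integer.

s1: (1)·(2/11) + (4)·(4/11) + (6)·(5/11) = 48/11.
s2: (-1)·(2/11) + (-3)·(4/11) + (0)·(5/11) = -14/11.
The best pure response is s1 with expected payoff 48/11.

48/11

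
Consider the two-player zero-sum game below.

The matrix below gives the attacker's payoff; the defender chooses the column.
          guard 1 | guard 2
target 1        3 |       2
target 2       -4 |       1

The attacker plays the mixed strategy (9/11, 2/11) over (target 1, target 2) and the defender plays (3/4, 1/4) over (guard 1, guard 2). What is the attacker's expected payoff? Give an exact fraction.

7/4

Against (3/4, 1/4), each row's expected payoff is target 1: 11/4; target 2: -11/4.
Taking the (9/11, 2/11)-weighted average: (9/11)·(11/4) + (2/11)·(-11/4) = 7/4.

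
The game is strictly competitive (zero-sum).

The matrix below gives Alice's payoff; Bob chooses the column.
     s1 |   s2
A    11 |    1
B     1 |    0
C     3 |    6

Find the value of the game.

Row B is strictly dominated by row C, so Alice never plays it.
The remaining 2×2 game on (A, C) × (s1, s2) has no saddle point. Let Alice play A with probability p; indifference gives 11p + 3(1−p) = p + 6(1−p), so p = 3/13.
Similarly Bob's optimal q on s1 is 5/13, and the value is 11·(5/13) + (1)·(8/13) = 63/13.

63/13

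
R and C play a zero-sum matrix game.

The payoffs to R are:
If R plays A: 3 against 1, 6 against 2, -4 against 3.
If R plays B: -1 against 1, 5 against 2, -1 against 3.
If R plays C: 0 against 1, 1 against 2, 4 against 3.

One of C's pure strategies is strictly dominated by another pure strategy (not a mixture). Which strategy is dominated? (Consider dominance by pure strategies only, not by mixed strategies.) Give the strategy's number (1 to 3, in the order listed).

C prefers columns that give R less. Compare 2 with 1: 3 < 6, -1 < 5, 0 < 1.
So 1 strictly dominates 2 for C; 2 is strictly dominated.

2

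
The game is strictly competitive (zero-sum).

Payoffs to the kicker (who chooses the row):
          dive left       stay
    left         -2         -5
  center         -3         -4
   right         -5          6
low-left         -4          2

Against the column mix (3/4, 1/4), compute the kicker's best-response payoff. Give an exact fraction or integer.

left: (-2)·(3/4) + (-5)·(1/4) = -11/4.
center: (-3)·(3/4) + (-4)·(1/4) = -13/4.
right: (-5)·(3/4) + (6)·(1/4) = -9/4.
low-left: (-4)·(3/4) + (2)·(1/4) = -5/2.
The best pure response is right with expected payoff -9/4.

-9/4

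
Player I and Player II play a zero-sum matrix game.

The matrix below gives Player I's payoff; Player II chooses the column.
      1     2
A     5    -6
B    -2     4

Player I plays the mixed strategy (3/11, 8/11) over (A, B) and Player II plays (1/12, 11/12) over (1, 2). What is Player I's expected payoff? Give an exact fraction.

51/44

Against (1/12, 11/12), each row's expected payoff is A: -61/12; B: 7/2.
Taking the (3/11, 8/11)-weighted average: (3/11)·(-61/12) + (8/11)·(7/2) = 51/44.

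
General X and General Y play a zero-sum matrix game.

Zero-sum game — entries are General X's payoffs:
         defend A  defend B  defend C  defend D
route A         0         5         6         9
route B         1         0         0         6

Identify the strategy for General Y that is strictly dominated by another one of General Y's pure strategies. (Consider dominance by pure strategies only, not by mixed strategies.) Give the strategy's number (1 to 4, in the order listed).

4

General Y prefers columns that give General X less. Compare defend D with defend A: 0 < 9, 1 < 6.
So defend A strictly dominates defend D for General Y; defend D is strictly dominated.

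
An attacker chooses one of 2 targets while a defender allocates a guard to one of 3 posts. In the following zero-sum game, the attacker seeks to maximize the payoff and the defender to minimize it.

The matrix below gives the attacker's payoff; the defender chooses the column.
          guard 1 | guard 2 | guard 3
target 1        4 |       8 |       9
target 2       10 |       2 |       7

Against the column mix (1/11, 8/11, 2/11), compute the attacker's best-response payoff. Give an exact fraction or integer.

86/11

target 1: (4)·(1/11) + (8)·(8/11) + (9)·(2/11) = 86/11.
target 2: (10)·(1/11) + (2)·(8/11) + (7)·(2/11) = 40/11.
The best pure response is target 1 with expected payoff 86/11.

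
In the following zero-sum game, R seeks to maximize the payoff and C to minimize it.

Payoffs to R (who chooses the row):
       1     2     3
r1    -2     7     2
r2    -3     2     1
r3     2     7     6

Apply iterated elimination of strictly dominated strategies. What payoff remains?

Row r2 is strictly dominated by row r1 (-2>-3, 7>2, 2>1); eliminate r2.
Column 3 is strictly dominated by 1 for C (-2<2, 2<6); eliminate 3.
Column 2 is strictly dominated by 1 for C (-2<7, 2<7); eliminate 2.
Row r1 is strictly dominated by row r3 (2>-2); eliminate r1.
Only (r3, 1) remains, with payoff 2.

2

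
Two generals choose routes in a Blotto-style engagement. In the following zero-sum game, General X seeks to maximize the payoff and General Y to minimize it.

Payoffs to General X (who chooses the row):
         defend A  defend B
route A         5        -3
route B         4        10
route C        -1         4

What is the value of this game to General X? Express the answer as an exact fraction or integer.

31/7

Row route C is strictly dominated by row route B, so General X never plays it.
The remaining 2×2 game on (route A, route B) × (defend A, defend B) has no saddle point. Let General X play route A with probability p; indifference gives 5p + 4(1−p) = −3p + 10(1−p), so p = 3/7.
Similarly General Y's optimal q on defend A is 13/14, and the value is 5·(13/14) + (-3)·(1/14) = 31/7.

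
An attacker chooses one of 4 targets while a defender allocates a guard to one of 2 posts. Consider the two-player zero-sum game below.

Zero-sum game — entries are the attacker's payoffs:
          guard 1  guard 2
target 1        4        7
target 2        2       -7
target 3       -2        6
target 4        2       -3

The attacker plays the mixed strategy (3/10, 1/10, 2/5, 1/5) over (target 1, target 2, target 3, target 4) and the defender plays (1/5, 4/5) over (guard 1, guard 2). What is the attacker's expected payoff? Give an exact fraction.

69/25

Against (1/5, 4/5), each row's expected payoff is target 1: 32/5; target 2: -26/5; target 3: 22/5; target 4: -2.
Taking the (3/10, 1/10, 2/5, 1/5)-weighted average: (3/10)·(32/5) + (1/10)·(-26/5) + (2/5)·(22/5) + (1/5)·(-2) = 69/25.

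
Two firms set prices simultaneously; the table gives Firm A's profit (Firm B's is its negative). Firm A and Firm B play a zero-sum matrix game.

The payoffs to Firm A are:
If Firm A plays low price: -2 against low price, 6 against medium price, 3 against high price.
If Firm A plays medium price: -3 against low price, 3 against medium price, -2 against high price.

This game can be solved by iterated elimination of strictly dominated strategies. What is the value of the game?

Column medium price is strictly dominated by low price for Firm B (-2<6, -3<3); eliminate medium price.
Column high price is strictly dominated by low price for Firm B (-2<3, -3<-2); eliminate high price.
Row medium price is strictly dominated by row low price (-2>-3); eliminate medium price.
Only (low price, low price) remains, with payoff -2.

-2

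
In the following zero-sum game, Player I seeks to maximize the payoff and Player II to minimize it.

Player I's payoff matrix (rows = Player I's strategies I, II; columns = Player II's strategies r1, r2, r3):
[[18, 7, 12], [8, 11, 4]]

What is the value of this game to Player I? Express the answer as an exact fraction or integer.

26/3

Column r1 is strictly dominated by r3 for Player II (it gives Player I more in every row).
The remaining 2×2 game on (I, II) × (r2, r3) has no saddle point. Let Player I play I with probability p; indifference gives 7p + 11(1−p) = 12p + 4(1−p), so p = 7/12.
Similarly Player II's optimal q on r2 is 2/3, and the value is 7·(2/3) + (12)·(1/3) = 26/3.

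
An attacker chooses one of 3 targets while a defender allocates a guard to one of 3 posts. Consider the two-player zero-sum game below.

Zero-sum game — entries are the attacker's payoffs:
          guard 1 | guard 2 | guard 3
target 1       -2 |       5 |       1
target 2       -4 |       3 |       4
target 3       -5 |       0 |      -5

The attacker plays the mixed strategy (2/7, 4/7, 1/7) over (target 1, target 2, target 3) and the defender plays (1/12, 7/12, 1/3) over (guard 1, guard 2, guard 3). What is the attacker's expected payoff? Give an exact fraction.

Against (1/12, 7/12, 1/3), each row's expected payoff is target 1: 37/12; target 2: 11/4; target 3: -25/12.
Taking the (2/7, 4/7, 1/7)-weighted average: (2/7)·(37/12) + (4/7)·(11/4) + (1/7)·(-25/12) = 181/84.

181/84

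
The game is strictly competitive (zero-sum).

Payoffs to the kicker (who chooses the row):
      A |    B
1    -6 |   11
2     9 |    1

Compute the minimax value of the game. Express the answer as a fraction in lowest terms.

Row minima are -6 and 1, so the kicker's maximin is 1; column maxima are 9 and 11, so the goalkeeper's minimax is 9. These differ, so the equilibrium is in mixed strategies.
Let the kicker play 1 with probability p. The goalkeeper is indifferent when −6p + 9(1−p) = 11p + (1−p), giving p = 8/25.
Let the goalkeeper play A with probability q. The kicker is indifferent when −6q + 11(1−q) = 9q + (1−q), giving q = 2/5.
The value is -6·(2/5) + (11)·(3/5) = 21/5.

21/5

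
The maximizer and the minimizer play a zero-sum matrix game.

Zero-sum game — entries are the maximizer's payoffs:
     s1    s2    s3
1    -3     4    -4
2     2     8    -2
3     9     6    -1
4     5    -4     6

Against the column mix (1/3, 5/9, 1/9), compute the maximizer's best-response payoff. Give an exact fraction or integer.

1: (-3)·(1/3) + (4)·(5/9) + (-4)·(1/9) = 7/9.
2: (2)·(1/3) + (8)·(5/9) + (-2)·(1/9) = 44/9.
3: (9)·(1/3) + (6)·(5/9) + (-1)·(1/9) = 56/9.
4: (5)·(1/3) + (-4)·(5/9) + (6)·(1/9) = 1/9.
The best pure response is 3 with expected payoff 56/9.

56/9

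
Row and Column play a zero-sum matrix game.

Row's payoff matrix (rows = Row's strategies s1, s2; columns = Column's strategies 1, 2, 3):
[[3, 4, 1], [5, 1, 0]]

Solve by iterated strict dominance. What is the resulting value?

Column 2 is strictly dominated by 3 for Column (1<4, 0<1); eliminate 2.
Column 1 is strictly dominated by 3 for Column (1<3, 0<5); eliminate 1.
Row s2 is strictly dominated by row s1 (1>0); eliminate s2.
Only (s1, 3) remains, with payoff 1.

1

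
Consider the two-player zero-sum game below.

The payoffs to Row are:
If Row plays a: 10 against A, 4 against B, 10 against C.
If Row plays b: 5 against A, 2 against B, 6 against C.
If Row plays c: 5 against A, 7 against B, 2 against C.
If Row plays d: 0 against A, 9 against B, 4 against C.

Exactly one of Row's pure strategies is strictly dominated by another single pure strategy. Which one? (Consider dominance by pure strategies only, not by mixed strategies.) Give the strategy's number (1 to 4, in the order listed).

2

Compare b with a: 10 > 5, 4 > 2, 10 > 6.
So a strictly dominates b for Row; b is strictly dominated.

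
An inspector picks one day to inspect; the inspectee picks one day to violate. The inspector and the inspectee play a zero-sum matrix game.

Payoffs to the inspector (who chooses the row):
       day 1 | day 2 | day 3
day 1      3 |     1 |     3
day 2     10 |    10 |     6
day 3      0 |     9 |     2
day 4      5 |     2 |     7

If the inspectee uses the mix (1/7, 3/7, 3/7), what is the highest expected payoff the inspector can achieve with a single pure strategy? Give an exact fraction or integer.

day 1: (3)·(1/7) + (1)·(3/7) + (3)·(3/7) = 15/7.
day 2: (10)·(1/7) + (10)·(3/7) + (6)·(3/7) = 58/7.
day 3: (0)·(1/7) + (9)·(3/7) + (2)·(3/7) = 33/7.
day 4: (5)·(1/7) + (2)·(3/7) + (7)·(3/7) = 32/7.
The best pure response is day 2 with expected payoff 58/7.

58/7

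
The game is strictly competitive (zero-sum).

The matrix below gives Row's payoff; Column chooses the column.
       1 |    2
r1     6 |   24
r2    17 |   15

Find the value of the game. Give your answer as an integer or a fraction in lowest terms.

Row minima are 6 and 15, so Row's maximin is 15; column maxima are 17 and 24, so Column's minimax is 17. These differ, so the equilibrium is in mixed strategies.
Let Row play r1 with probability p. Column is indifferent when 6p + 17(1−p) = 24p + 15(1−p), giving p = 1/10.
Let Column play 1 with probability q. Row is indifferent when 6q + 24(1−q) = 17q + 15(1−q), giving q = 9/20.
The value is 6·(9/20) + (24)·(11/20) = 159/10.

159/10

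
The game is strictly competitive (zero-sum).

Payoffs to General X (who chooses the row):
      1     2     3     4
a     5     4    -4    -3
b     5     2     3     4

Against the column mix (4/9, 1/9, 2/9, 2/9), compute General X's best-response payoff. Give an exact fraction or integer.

4

a: (5)·(4/9) + (4)·(1/9) + (-4)·(2/9) + (-3)·(2/9) = 10/9.
b: (5)·(4/9) + (2)·(1/9) + (3)·(2/9) + (4)·(2/9) = 4.
The best pure response is b with expected payoff 4.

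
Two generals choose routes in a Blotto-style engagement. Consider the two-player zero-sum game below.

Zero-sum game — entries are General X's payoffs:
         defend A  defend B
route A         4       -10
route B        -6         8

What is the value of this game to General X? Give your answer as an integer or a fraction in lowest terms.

Row minima are -10 and -6, so General X's maximin is -6; column maxima are 4 and 8, so General Y's minimax is 4. These differ, so the equilibrium is in mixed strategies.
Let General X play route A with probability p. General Y is indifferent when 4p − 6(1−p) = −10p + 8(1−p), giving p = 1/2.
Let General Y play defend A with probability q. General X is indifferent when 4q − 10(1−q) = −6q + 8(1−q), giving q = 9/14.
The value is 4·(9/14) + (-10)·(5/14) = -1.

-1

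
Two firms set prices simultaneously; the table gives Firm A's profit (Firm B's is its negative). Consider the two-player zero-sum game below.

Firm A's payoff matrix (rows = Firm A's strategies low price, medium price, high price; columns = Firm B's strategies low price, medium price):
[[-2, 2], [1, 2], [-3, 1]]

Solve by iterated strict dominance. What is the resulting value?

Column medium price is strictly dominated by low price for Firm B (-2<2, 1<2, -3<1); eliminate medium price.
Row high price is strictly dominated by row low price (-2>-3); eliminate high price.
Row low price is strictly dominated by row medium price (1>-2); eliminate low price.
Only (medium price, low price) remains, with payoff 1.

1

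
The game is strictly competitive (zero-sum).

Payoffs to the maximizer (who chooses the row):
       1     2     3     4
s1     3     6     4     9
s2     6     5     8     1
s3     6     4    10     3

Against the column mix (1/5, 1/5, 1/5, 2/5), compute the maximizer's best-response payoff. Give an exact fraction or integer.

31/5

s1: (3)·(1/5) + (6)·(1/5) + (4)·(1/5) + (9)·(2/5) = 31/5.
s2: (6)·(1/5) + (5)·(1/5) + (8)·(1/5) + (1)·(2/5) = 21/5.
s3: (6)·(1/5) + (4)·(1/5) + (10)·(1/5) + (3)·(2/5) = 26/5.
The best pure response is s1 with expected payoff 31/5.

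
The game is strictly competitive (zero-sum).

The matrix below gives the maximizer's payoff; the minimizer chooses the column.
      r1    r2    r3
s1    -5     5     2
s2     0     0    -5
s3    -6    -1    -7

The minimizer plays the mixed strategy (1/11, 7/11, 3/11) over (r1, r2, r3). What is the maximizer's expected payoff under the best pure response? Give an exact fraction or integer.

s1: (-5)·(1/11) + (5)·(7/11) + (2)·(3/11) = 36/11.
s2: (0)·(1/11) + (0)·(7/11) + (-5)·(3/11) = -15/11.
s3: (-6)·(1/11) + (-1)·(7/11) + (-7)·(3/11) = -34/11.
The best pure response is s1 with expected payoff 36/11.

36/11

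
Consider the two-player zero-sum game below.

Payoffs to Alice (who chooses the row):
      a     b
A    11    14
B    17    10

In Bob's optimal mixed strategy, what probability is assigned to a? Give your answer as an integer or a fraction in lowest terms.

2/5

Row minima are 11 and 10, so Alice's maximin is 11; column maxima are 17 and 14, so Bob's minimax is 14. These differ, so the equilibrium is in mixed strategies.
Let Bob play a with probability q. Alice is indifferent when 11q + 14(1−q) = 17q + 10(1−q), giving q = 2/5.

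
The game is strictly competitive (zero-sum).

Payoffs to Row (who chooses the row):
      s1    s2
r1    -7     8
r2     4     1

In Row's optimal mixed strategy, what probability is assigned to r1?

Row minima are -7 and 1, so Row's maximin is 1; column maxima are 4 and 8, so Column's minimax is 4. These differ, so the equilibrium is in mixed strategies.
Let Row play r1 with probability p. Column is indifferent when −7p + 4(1−p) = 8p + (1−p), giving p = 1/6.

1/6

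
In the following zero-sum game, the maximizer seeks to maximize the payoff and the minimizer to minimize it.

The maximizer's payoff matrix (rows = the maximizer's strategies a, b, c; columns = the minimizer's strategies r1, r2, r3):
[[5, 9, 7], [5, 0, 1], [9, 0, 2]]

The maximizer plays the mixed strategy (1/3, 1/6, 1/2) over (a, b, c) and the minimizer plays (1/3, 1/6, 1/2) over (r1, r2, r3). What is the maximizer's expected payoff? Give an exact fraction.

55/12

Against (1/3, 1/6, 1/2), each row's expected payoff is a: 20/3; b: 13/6; c: 4.
Taking the (1/3, 1/6, 1/2)-weighted average: (1/3)·(20/3) + (1/6)·(13/6) + (1/2)·(4) = 55/12.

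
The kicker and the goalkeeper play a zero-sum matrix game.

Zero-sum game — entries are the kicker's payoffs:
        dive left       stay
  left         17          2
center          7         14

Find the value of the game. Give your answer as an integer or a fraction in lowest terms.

112/11

Row minima are 2 and 7, so the kicker's maximin is 7; column maxima are 17 and 14, so the goalkeeper's minimax is 14. These differ, so the equilibrium is in mixed strategies.
Let the kicker play left with probability p. The goalkeeper is indifferent when 17p + 7(1−p) = 2p + 14(1−p), giving p = 7/22.
Let the goalkeeper play dive left with probability q. The kicker is indifferent when 17q + 2(1−q) = 7q + 14(1−q), giving q = 6/11.
The value is 17·(6/11) + (2)·(5/11) = 112/11.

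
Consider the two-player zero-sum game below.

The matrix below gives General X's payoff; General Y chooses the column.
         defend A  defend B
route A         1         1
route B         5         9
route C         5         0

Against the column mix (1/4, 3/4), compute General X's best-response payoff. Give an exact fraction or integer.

8

route A: (1)·(1/4) + (1)·(3/4) = 1.
route B: (5)·(1/4) + (9)·(3/4) = 8.
route C: (5)·(1/4) + (0)·(3/4) = 5/4.
The best pure response is route B with expected payoff 8.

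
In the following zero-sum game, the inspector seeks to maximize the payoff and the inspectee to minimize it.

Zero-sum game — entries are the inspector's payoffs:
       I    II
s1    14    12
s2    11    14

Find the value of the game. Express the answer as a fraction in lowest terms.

64/5

Row minima are 12 and 11, so the inspector's maximin is 12; column maxima are 14 and 14, so the inspectee's minimax is 14. These differ, so the equilibrium is in mixed strategies.
Let the inspector play s1 with probability p. The inspectee is indifferent when 14p + 11(1−p) = 12p + 14(1−p), giving p = 3/5.
Let the inspectee play I with probability q. The inspector is indifferent when 14q + 12(1−q) = 11q + 14(1−q), giving q = 2/5.
The value is 14·(2/5) + (12)·(3/5) = 64/5.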